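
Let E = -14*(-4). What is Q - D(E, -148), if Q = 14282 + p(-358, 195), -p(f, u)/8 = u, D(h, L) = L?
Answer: 12870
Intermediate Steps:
E = 56
p(f, u) = -8*u
Q = 12722 (Q = 14282 - 8*195 = 14282 - 1560 = 12722)
Q - D(E, -148) = 12722 - 1*(-148) = 12722 + 148 = 12870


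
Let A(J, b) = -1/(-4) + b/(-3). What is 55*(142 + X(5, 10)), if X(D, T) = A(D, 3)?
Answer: 31075/4 ≈ 7768.8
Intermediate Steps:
A(J, b) = 1/4 - b/3 (A(J, b) = -1*(-1/4) + b*(-1/3) = 1/4 - b/3)
X(D, T) = -3/4 (X(D, T) = 1/4 - 1/3*3 = 1/4 - 1 = -3/4)
55*(142 + X(5, 10)) = 55*(142 - 3/4) = 55*(565/4) = 31075/4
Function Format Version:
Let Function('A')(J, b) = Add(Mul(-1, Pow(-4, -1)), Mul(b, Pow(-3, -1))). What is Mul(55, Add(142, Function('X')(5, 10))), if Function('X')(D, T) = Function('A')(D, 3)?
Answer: Rational(31075, 4) ≈ 7768.8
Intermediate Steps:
Function('A')(J, b) = Add(Rational(1, 4), Mul(Rational(-1, 3), b)) (Function('A')(J, b) = Add(Mul(-1, Rational(-1, 4)), Mul(b, Rational(-1, 3))) = Add(Rational(1, 4), Mul(Rational(-1, 3), b)))
Function('X')(D, T) = Rational(-3, 4) (Function('X')(D, T) = Add(Rational(1, 4), Mul(Rational(-1, 3), 3)) = Add(Rational(1, 4), -1) = Rational(-3, 4))
Mul(55, Add(142, Function('X')(5, 10))) = Mul(55, Add(142, Rational(-3, 4))) = Mul(55, Rational(565, 4)) = Rational(31075, 4)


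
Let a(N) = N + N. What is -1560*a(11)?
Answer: -34320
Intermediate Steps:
a(N) = 2*N
-1560*a(11) = -3120*11 = -1560*22 = -34320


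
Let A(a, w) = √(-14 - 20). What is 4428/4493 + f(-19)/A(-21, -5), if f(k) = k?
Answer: 4428/4493 + 19*I*√34/34 ≈ 0.98553 + 3.2585*I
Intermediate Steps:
A(a, w) = I*√34 (A(a, w) = √(-34) = I*√34)
4428/4493 + f(-19)/A(-21, -5) = 4428/4493 - 19*(-I*√34/34) = 4428*(1/4493) - (-19)*I*√34/34 = 4428/4493 + 19*I*√34/34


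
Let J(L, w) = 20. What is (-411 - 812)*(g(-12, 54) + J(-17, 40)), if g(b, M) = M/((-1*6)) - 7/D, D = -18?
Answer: -250715/18 ≈ -13929.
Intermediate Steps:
g(b, M) = 7/18 - M/6 (g(b, M) = M/((-1*6)) - 7/(-18) = M/(-6) - 7*(-1/18) = M*(-1/6) + 7/18 = -M/6 + 7/18 = 7/18 - M/6)
(-411 - 812)*(g(-12, 54) + J(-17, 40)) = (-411 - 812)*((7/18 - 1/6*54) + 20) = -1223*((7/18 - 9) + 20) = -1223*(-155/18 + 20) = -1223*205/18 = -250715/18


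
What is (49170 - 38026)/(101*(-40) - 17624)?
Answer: -1393/2708 ≈ -0.51440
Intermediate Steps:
(49170 - 38026)/(101*(-40) - 17624) = 11144/(-4040 - 17624) = 11144/(-21664) = 11144*(-1/21664) = -1393/2708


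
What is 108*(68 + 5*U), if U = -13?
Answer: 324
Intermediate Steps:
108*(68 + 5*U) = 108*(68 + 5*(-13)) = 108*(68 - 65) = 108*3 = 324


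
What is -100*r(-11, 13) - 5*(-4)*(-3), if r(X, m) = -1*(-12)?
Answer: -1260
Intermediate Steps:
r(X, m) = 12
-100*r(-11, 13) - 5*(-4)*(-3) = -100*12 - 5*(-4)*(-3) = -1200 + 20*(-3) = -1200 - 60 = -1260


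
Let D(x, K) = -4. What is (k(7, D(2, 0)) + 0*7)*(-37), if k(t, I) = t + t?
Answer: -518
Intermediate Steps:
k(t, I) = 2*t
(k(7, D(2, 0)) + 0*7)*(-37) = (2*7 + 0*7)*(-37) = (14 + 0)*(-37) = 14*(-37) = -518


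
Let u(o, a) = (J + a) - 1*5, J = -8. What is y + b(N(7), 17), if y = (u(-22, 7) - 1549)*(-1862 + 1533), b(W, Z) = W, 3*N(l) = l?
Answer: 1534792/3 ≈ 5.1160e+5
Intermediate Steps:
N(l) = l/3
u(o, a) = -13 + a (u(o, a) = (-8 + a) - 1*5 = (-8 + a) - 5 = -13 + a)
y = 511595 (y = ((-13 + 7) - 1549)*(-1862 + 1533) = (-6 - 1549)*(-329) = -1555*(-329) = 511595)
y + b(N(7), 17) = 511595 + (1/3)*7 = 511595 + 7/3 = 1534792/3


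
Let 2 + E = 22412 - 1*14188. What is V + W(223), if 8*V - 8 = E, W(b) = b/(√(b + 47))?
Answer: 4115/4 + 223*√30/90 ≈ 1042.3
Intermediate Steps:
E = 8222 (E = -2 + (22412 - 1*14188) = -2 + (22412 - 14188) = -2 + 8224 = 8222)
W(b) = b/√(47 + b) (W(b) = b/(√(47 + b)) = b/√(47 + b))
V = 4115/4 (V = 1 + (⅛)*8222 = 1 + 4111/4 = 4115/4 ≈ 1028.8)
V + W(223) = 4115/4 + 223/√(47 + 223) = 4115/4 + 223/√270 = 4115/4 + 223*(√30/90) = 4115/4 + 223*√30/90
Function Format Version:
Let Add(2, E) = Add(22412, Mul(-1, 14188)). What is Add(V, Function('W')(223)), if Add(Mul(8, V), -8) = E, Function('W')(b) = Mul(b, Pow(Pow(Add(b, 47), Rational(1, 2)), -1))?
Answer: Add(Rational(4115, 4), Mul(Rational(223, 90), Pow(30, Rational(1, 2)))) ≈ 1042.3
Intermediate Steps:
E = 8222 (E = Add(-2, Add(22412, Mul(-1, 14188))) = Add(-2, Add(22412, -14188)) = Add(-2, 8224) = 8222)
Function('W')(b) = Mul(b, Pow(Add(47, b), Rational(-1, 2))) (Function('W')(b) = Mul(b, Pow(Pow(Add(47, b), Rational(1, 2)), -1)) = Mul(b, Pow(Add(47, b), Rational(-1, 2))))
V = Rational(4115, 4) (V = Add(1, Mul(Rational(1, 8), 8222)) = Add(1, Rational(4111, 4)) = Rational(4115, 4) ≈ 1028.8)
Add(V, Function('W')(223)) = Add(Rational(4115, 4), Mul(223, Pow(Add(47, 223), Rational(-1, 2)))) = Add(Rational(4115, 4), Mul(223, Pow(270, Rational(-1, 2)))) = Add(Rational(4115, 4), Mul(223, Mul(Rational(1, 90), Pow(30, Rational(1, 2))))) = Add(Rational(4115, 4), Mul(Rational(223, 90), Pow(30, Rational(1, 2))))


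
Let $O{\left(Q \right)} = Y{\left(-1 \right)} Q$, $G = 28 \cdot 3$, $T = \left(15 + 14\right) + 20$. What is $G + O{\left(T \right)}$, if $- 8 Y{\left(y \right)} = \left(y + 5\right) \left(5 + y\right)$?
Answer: $-14$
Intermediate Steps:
$Y{\left(y \right)} = - \frac{\left(5 + y\right)^{2}}{8}$ ($Y{\left(y \right)} = - \frac{\left(y + 5\right) \left(5 + y\right)}{8} = - \frac{\left(5 + y\right) \left(5 + y\right)}{8} = - \frac{\left(5 + y\right)^{2}}{8}$)
$T = 49$ ($T = 29 + 20 = 49$)
$G = 84$
$O{\left(Q \right)} = - 2 Q$ ($O{\left(Q \right)} = - \frac{\left(5 - 1\right)^{2}}{8} Q = - \frac{4^{2}}{8} Q = \left(- \frac{1}{8}\right) 16 Q = - 2 Q$)
$G + O{\left(T \right)} = 84 - 98 = -14$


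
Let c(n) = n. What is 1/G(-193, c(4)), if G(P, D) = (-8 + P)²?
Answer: 1/40401 ≈ 2.4752e-5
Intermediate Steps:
1/G(-193, c(4)) = 1/((-8 - 193)²) = 1/((-201)²) = 1/40401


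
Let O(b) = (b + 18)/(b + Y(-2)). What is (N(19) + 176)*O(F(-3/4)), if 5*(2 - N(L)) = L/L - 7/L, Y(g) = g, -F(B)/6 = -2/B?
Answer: -16898/855 ≈ -19.764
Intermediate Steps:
F(B) = 12/B (F(B) = -(-12)/B = 12/B)
O(b) = (18 + b)/(-2 + b) (O(b) = (b + 18)/(b - 2) = (18 + b)/(-2 + b))
N(L) = 9/5 + 7/(5*L) (N(L) = 2 - (L/L - 7/L)/5 = 2 - (1 - 7/L)/5 = 2 + (-1/5 + 7/(5*L)) = 9/5 + 7/(5*L))
(N(19) + 176)*O(F(-3/4)) = ((1/5)*(7 + 9*19)/19 + 176)*((18 + 12/((-3/4)))/(-2 + 12/((-3/4)))) = ((1/5)*(1/19)*(7 + 171) + 176)*((18 + 12/((-3*1/4)))/(-2 + 12/((-3*1/4)))) = ((1/5)*(1/19)*178 + 176)*((18 + 12/(-3/4))/(-2 + 12/(-3/4))) = (178/95 + 176)*((18 + 12*(-4/3))/(-2 + 12*(-4/3))) = 16898*((18 - 16)/(-2 - 16))/95 = 16898*(2/(-18))/95 = 16898*(-1/18*2)/95 = (16898/95)*(-1/9) = -16898/855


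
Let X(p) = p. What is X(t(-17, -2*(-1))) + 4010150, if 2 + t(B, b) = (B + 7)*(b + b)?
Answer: 4010108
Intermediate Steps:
t(B, b) = -2 + 2*b*(7 + B) (t(B, b) = -2 + (B + 7)*(b + b) = -2 + (7 + B)*(2*b) = -2 + 2*b*(7 + B))
X(t(-17, -2*(-1))) + 4010150 = (-2 + 14*(-2*(-1)) + 2*(-17)*(-2*(-1))) + 4010150 = (-2 + 14*2 + 2*(-17)*2) + 4010150 = (-2 + 28 - 68) + 4010150 = -42 + 4010150 = 4010108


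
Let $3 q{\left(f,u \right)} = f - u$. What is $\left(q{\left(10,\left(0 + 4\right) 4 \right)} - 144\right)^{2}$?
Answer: $21316$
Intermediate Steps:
$q{\left(f,u \right)} = - \frac{u}{3} + \frac{f}{3}$ ($q{\left(f,u \right)} = \frac{f - u}{3} = - \frac{u}{3} + \frac{f}{3}$)
$\left(q{\left(10,\left(0 + 4\right) 4 \right)} - 144\right)^{2} = \left(\left(- \frac{\left(0 + 4\right) 4}{3} + \frac{1}{3} \cdot 10\right) - 144\right)^{2} = \left(\left(- \frac{4 \cdot 4}{3} + \frac{10}{3}\right) - 144\right)^{2} = \left(\left(\left(- \frac{1}{3}\right) 16 + \frac{10}{3}\right) - 144\right)^{2} = \left(\left(- \frac{16}{3} + \frac{10}{3}\right) - 144\right)^{2} = \left(-2 - 144\right)^{2} = \left(-146\right)^{2} = 21316$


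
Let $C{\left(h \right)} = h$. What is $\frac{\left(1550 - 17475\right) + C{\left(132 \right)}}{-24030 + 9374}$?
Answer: $\frac{15793}{14656} \approx 1.0776$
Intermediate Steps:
$\frac{\left(1550 - 17475\right) + C{\left(132 \right)}}{-24030 + 9374} = \frac{\left(1550 - 17475\right) + 132}{-24030 + 9374} = \frac{\left(1550 - 17475\right) + 132}{-14656} = \left(-15925 + 132\right) \left(- \frac{1}{14656}\right) = \left(-15793\right) \left(- \frac{1}{14656}\right) = \frac{15793}{14656}$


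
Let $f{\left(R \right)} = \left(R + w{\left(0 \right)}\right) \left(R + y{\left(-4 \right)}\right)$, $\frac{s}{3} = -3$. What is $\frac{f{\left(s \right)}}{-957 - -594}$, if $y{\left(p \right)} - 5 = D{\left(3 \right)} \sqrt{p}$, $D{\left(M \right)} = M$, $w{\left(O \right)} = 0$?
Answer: $- \frac{12}{121} + \frac{18 i}{121} \approx -0.099174 + 0.14876 i$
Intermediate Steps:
$s = -9$ ($s = 3 \left(-3\right) = -9$)
$y{\left(p \right)} = 5 + 3 \sqrt{p}$
$f{\left(R \right)} = R \left(5 + R + 6 i\right)$ ($f{\left(R \right)} = \left(R + 0\right) \left(R + \left(5 + 3 \sqrt{-4}\right)\right) = R \left(R + \left(5 + 3 \cdot 2 i\right)\right) = R \left(R + \left(5 + 6 i\right)\right) = R \left(5 + R + 6 i\right)$)
$\frac{f{\left(s \right)}}{-957 - -594} = \frac{\left(-9\right) \left(5 - 9 + 6 i\right)}{-957 - -594} = \frac{\left(-9\right) \left(-4 + 6 i\right)}{-957 + 594} = \frac{36 - 54 i}{-363} = \left(36 - 54 i\right) \left(- \frac{1}{363}\right) = - \frac{12}{121} + \frac{18 i}{121}$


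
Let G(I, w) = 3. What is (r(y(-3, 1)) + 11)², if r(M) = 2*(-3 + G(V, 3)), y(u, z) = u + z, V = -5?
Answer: 121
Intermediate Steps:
r(M) = 0 (r(M) = 2*(-3 + 3) = 2*0 = 0)
(r(y(-3, 1)) + 11)² = (0 + 11)² = 11² = 121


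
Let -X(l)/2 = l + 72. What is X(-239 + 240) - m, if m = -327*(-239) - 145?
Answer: -78154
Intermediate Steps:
X(l) = -144 - 2*l (X(l) = -2*(l + 72) = -2*(72 + l) = -144 - 2*l)
m = 78008 (m = 78153 - 145 = 78008)
X(-239 + 240) - m = (-144 - 2*(-239 + 240)) - 1*78008 = (-144 - 2*1) - 78008 = (-144 - 2) - 78008 = -146 - 78008 = -78154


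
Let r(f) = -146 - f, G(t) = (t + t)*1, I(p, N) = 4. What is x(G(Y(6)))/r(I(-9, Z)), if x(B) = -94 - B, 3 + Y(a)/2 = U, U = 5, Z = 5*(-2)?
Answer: 17/25 ≈ 0.68000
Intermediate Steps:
Z = -10
Y(a) = 4 (Y(a) = -6 + 2*5 = -6 + 10 = 4)
G(t) = 2*t (G(t) = (2*t)*1 = 2*t)
x(G(Y(6)))/r(I(-9, Z)) = (-94 - 2*4)/(-146 - 1*4) = (-94 - 1*8)/(-146 - 4) = (-94 - 8)/(-150) = -102*(-1/150) = 17/25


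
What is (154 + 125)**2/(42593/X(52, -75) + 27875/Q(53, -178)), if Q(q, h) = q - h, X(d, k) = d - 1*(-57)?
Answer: 1959958539/12877358 ≈ 152.20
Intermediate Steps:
X(d, k) = 57 + d (X(d, k) = d + 57 = 57 + d)
(154 + 125)**2/(42593/X(52, -75) + 27875/Q(53, -178)) = (154 + 125)**2/(42593/(57 + 52) + 27875/(53 - 1*(-178))) = 279**2/(42593/109 + 27875/(53 + 178)) = 77841/(42593*(1/109) + 27875/231) = 77841/(42593/109 + 27875*(1/231)) = 77841/(42593/109 + 27875/231) = 77841/(12877358/25179) = 77841*(25179/12877358) = 1959958539/12877358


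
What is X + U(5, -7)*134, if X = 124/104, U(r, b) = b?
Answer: -24357/26 ≈ -936.81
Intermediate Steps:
X = 31/26 (X = 124*(1/104) = 31/26 ≈ 1.1923)
X + U(5, -7)*134 = 31/26 - 7*134 = 31/26 - 938 = -24357/26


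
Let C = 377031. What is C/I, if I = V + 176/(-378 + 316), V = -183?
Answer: -11687961/5761 ≈ -2028.8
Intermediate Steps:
I = -5761/31 (I = -183 + 176/(-378 + 316) = -183 + 176/(-62) = -183 + 176*(-1/62) = -183 - 88/31 = -5761/31 ≈ -185.84)
C/I = 377031/(-5761/31) = 377031*(-31/5761) = -11687961/5761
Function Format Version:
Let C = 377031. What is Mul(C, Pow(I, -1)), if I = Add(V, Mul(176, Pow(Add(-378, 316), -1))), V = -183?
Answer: Rational(-11687961, 5761) ≈ -2028.8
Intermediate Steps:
I = Rational(-5761, 31) (I = Add(-183, Mul(176, Pow(Add(-378, 316), -1))) = Add(-183, Mul(176, Pow(-62, -1))) = Add(-183, Mul(176, Rational(-1, 62))) = Add(-183, Rational(-88, 31)) = Rational(-5761, 31) ≈ -185.84)
Mul(C, Pow(I, -1)) = Mul(377031, Pow(Rational(-5761, 31), -1)) = Mul(377031, Rational(-31, 5761)) = Rational(-11687961, 5761)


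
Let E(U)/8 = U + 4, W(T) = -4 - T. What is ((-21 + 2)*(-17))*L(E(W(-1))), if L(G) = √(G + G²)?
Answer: 1938*√2 ≈ 2740.7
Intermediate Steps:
E(U) = 32 + 8*U (E(U) = 8*(U + 4) = 8*(4 + U) = 32 + 8*U)
((-21 + 2)*(-17))*L(E(W(-1))) = ((-21 + 2)*(-17))*√((32 + 8*(-4 - 1*(-1)))*(1 + (32 + 8*(-4 - 1*(-1))))) = (-19*(-17))*√((32 + 8*(-4 + 1))*(1 + (32 + 8*(-4 + 1)))) = 323*√((32 + 8*(-3))*(1 + (32 + 8*(-3)))) = 323*√((32 - 24)*(1 + (32 - 24))) = 323*√(8*(1 + 8)) = 323*√(8*9) = 323*√72 = 323*(6*√2) = 1938*√2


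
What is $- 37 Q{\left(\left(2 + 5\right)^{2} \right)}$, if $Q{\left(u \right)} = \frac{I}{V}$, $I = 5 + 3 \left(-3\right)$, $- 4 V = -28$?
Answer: $\frac{148}{7} \approx 21.143$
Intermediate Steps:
$V = 7$ ($V = \left(- \frac{1}{4}\right) \left(-28\right) = 7$)
$I = -4$ ($I = 5 - 9 = -4$)
$Q{\left(u \right)} = - \frac{4}{7}$
$- 37 Q{\left(\left(2 + 5\right)^{2} \right)} = \left(-37\right) \left(- \frac{4}{7}\right) = \frac{148}{7}$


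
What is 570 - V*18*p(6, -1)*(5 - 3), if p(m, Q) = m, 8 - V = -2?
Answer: -1590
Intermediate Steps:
V = 10 (V = 8 - 1*(-2) = 8 + 2 = 10)
570 - V*18*p(6, -1)*(5 - 3) = 570 - 10*18*6*(5 - 3) = 570 - 180*6*2 = 570 - 180*12 = 570 - 1*2160 = 570 - 2160 = -1590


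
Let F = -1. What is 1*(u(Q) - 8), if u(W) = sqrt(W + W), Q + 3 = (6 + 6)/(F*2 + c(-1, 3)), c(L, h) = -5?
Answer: -8 + I*sqrt(462)/7 ≈ -8.0 + 3.0706*I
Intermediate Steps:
Q = -33/7 (Q = -3 + (6 + 6)/(-1*2 - 5) = -3 + 12/(-2 - 5) = -3 + 12/(-7) = -3 + 12*(-1/7) = -3 - 12/7 = -33/7 ≈ -4.7143)
u(W) = sqrt(2)*sqrt(W) (u(W) = sqrt(2*W) = sqrt(2)*sqrt(W))
1*(u(Q) - 8) = 1*(sqrt(2)*sqrt(-33/7) - 8) = 1*(sqrt(2)*(I*sqrt(231)/7) - 8) = 1*(I*sqrt(462)/7 - 8) = 1*(-8 + I*sqrt(462)/7) = -8 + I*sqrt(462)/7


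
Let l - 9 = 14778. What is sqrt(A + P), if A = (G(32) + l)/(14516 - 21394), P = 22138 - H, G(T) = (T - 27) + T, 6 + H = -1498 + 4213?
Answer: sqrt(229755872441)/3439 ≈ 139.38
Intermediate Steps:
H = 2709 (H = -6 + (-1498 + 4213) = -6 + 2715 = 2709)
l = 14787 (l = 9 + 14778 = 14787)
G(T) = -27 + 2*T (G(T) = (-27 + T) + T = -27 + 2*T)
P = 19429 (P = 22138 - 1*2709 = 22138 - 2709 = 19429)
A = -7412/3439 (A = ((-27 + 2*32) + 14787)/(14516 - 21394) = ((-27 + 64) + 14787)/(-6878) = (37 + 14787)*(-1/6878) = 14824*(-1/6878) = -7412/3439 ≈ -2.1553)
sqrt(A + P) = sqrt(-7412/3439 + 19429) = sqrt(66808919/3439) = sqrt(229755872441)/3439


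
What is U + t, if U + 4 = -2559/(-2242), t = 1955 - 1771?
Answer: 406119/2242 ≈ 181.14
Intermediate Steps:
t = 184
U = -6409/2242 (U = -4 - 2559/(-2242) = -4 - 2559*(-1/2242) = -4 + 2559/2242 = -6409/2242 ≈ -2.8586)
U + t = -6409/2242 + 184 = 406119/2242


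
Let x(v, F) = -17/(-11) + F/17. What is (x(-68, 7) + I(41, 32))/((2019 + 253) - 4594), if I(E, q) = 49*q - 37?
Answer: -286663/434214 ≈ -0.66019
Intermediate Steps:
I(E, q) = -37 + 49*q
x(v, F) = 17/11 + F/17 (x(v, F) = -17*(-1/11) + F*(1/17) = 17/11 + F/17)
(x(-68, 7) + I(41, 32))/((2019 + 253) - 4594) = ((17/11 + (1/17)*7) + (-37 + 49*32))/((2019 + 253) - 4594) = ((17/11 + 7/17) + (-37 + 1568))/(2272 - 4594) = (366/187 + 1531)/(-2322) = (286663/187)*(-1/2322) = -286663/434214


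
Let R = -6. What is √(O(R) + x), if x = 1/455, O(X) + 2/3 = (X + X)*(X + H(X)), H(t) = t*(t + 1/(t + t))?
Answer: I*√683178405/1365 ≈ 19.148*I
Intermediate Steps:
H(t) = t*(t + 1/(2*t))
O(X) = -⅔ + 2*X*(½ + X + X²) (O(X) = -⅔ + (X + X)*(X + (½ + X²)) = -⅔ + (2*X)*(½ + X + X²) = -⅔ + 2*X*(½ + X + X²))
x = 1/455 ≈ 0.0021978
√(O(R) + x) = √((-⅔ - 6 + 2*(-6)² + 2*(-6)³) + 1/455) = √((-⅔ - 6 + 2*36 + 2*(-216)) + 1/455) = √((-⅔ - 6 + 72 - 432) + 1/455) = √(-1100/3 + 1/455) = √(-500497/1365) = I*√683178405/1365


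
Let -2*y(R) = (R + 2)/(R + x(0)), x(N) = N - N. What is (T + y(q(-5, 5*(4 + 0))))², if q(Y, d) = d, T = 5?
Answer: 7921/400 ≈ 19.802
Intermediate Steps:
x(N) = 0
y(R) = -(2 + R)/(2*R) (y(R) = -(R + 2)/(2*(R + 0)) = -(2 + R)/(2*R))
(T + y(q(-5, 5*(4 + 0))))² = (5 + (-2 - 5*(4 + 0))/(2*((5*(4 + 0)))))² = (5 + (-2 - 5*4)/(2*((5*4))))² = (5 + (½)*(-2 - 1*20)/20)² = (5 + (½)*(1/20)*(-2 - 20))² = (5 + (½)*(1/20)*(-22))² = (5 - 11/20)² = (89/20)² = 7921/400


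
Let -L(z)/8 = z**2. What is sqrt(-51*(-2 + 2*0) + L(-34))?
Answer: I*sqrt(9146) ≈ 95.635*I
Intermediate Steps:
L(z) = -8*z**2
sqrt(-51*(-2 + 2*0) + L(-34)) = sqrt(-51*(-2 + 2*0) - 8*(-34)**2) = sqrt(-51*(-2 + 0) - 8*1156) = sqrt(-51*(-2) - 9248) = sqrt(102 - 9248) = sqrt(-9146) = I*sqrt(9146)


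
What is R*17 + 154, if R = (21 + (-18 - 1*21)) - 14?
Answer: -390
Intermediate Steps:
R = -32 (R = (21 + (-18 - 21)) - 14 = (21 - 39) - 14 = -18 - 14 = -32)
R*17 + 154 = -32*17 + 154 = -544 + 154 = -390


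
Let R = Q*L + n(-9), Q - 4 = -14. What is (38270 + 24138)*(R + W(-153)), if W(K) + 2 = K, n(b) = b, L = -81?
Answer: 40315568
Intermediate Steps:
Q = -10 (Q = 4 - 14 = -10)
W(K) = -2 + K
R = 801 (R = -10*(-81) - 9 = 810 - 9 = 801)
(38270 + 24138)*(R + W(-153)) = (38270 + 24138)*(801 + (-2 - 153)) = 62408*(801 - 155) = 62408*646 = 40315568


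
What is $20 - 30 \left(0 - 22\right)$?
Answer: $680$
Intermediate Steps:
$20 - 30 \left(0 - 22\right) = 20 - -660 = 20 + 660 = 680$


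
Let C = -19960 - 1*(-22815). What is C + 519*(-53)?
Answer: -24652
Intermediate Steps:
C = 2855 (C = -19960 + 22815 = 2855)
C + 519*(-53) = 2855 + 519*(-53) = 2855 - 27507 = -24652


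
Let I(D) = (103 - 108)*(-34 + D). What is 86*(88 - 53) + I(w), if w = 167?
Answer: 2345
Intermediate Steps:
I(D) = 170 - 5*D (I(D) = -5*(-34 + D) = 170 - 5*D)
86*(88 - 53) + I(w) = 86*(88 - 53) + (170 - 5*167) = 86*35 + (170 - 835) = 3010 - 665 = 2345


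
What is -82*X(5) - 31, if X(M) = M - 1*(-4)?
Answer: -769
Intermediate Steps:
X(M) = 4 + M (X(M) = M + 4 = 4 + M)
-82*X(5) - 31 = -82*(4 + 5) - 31 = -82*9 - 31 = -738 - 31 = -769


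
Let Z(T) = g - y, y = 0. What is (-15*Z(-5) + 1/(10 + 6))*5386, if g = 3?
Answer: -1936267/8 ≈ -2.4203e+5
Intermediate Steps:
Z(T) = 3 (Z(T) = 3 - 1*0 = 3 + 0 = 3)
(-15*Z(-5) + 1/(10 + 6))*5386 = (-15*3 + 1/(10 + 6))*5386 = (-45 + 1/16)*5386 = -719/16*5386 = -1936267/8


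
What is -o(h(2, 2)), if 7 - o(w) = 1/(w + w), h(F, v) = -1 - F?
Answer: -43/6 ≈ -7.1667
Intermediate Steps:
o(w) = 7 - 1/(2*w) (o(w) = 7 - 1/(w + w) = 7 - 1/(2*w))
-o(h(2, 2)) = -(7 - 1/(2*(-1 - 1*2))) = -(7 - 1/(2*(-1 - 2))) = -(7 - ½/(-3)) = -(7 - ½*(-⅓)) = -(7 + ⅙) = -1*43/6 = -43/6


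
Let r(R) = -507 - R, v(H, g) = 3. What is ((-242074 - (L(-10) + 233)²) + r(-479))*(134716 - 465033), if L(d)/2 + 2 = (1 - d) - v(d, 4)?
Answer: 99797684259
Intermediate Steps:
L(d) = -8 - 2*d (L(d) = -4 + 2*((1 - d) - 1*3) = -4 + 2*((1 - d) - 3) = -4 + 2*(-2 - d) = -4 + (-4 - 2*d) = -8 - 2*d)
((-242074 - (L(-10) + 233)²) + r(-479))*(134716 - 465033) = ((-242074 - ((-8 - 2*(-10)) + 233)²) + (-507 - 1*(-479)))*(134716 - 465033) = ((-242074 - ((-8 + 20) + 233)²) + (-507 + 479))*(-330317) = ((-242074 - (12 + 233)²) - 28)*(-330317) = ((-242074 - 1*245²) - 28)*(-330317) = ((-242074 - 1*60025) - 28)*(-330317) = ((-242074 - 60025) - 28)*(-330317) = (-302099 - 28)*(-330317) = -302127*(-330317) = 99797684259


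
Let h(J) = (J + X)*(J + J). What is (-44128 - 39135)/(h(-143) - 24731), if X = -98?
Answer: -83263/44195 ≈ -1.8840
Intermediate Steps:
h(J) = 2*J*(-98 + J) (h(J) = (J - 98)*(J + J) = (-98 + J)*(2*J) = 2*J*(-98 + J))
(-44128 - 39135)/(h(-143) - 24731) = (-44128 - 39135)/(2*(-143)*(-98 - 143) - 24731) = -83263/(2*(-143)*(-241) - 24731) = -83263/(68926 - 24731) = -83263/44195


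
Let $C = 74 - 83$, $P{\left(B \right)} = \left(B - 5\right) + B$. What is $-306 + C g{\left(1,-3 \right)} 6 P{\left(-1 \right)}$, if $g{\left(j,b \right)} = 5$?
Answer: $1584$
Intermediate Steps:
$P{\left(B \right)} = -5 + 2 B$ ($P{\left(B \right)} = \left(-5 + B\right) + B = -5 + 2 B$)
$C = -9$
$-306 + C g{\left(1,-3 \right)} 6 P{\left(-1 \right)} = -306 - 9 \cdot 5 \cdot 6 \left(-5 + 2 \left(-1\right)\right) = -306 - 9 \cdot 30 \left(-5 - 2\right) = -306 - 9 \cdot 30 \left(-7\right) = -306 - -1890 = -306 + 1890 = 1584$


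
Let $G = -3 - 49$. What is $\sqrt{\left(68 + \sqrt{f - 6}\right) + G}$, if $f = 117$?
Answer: $\sqrt{16 + \sqrt{111}} \approx 5.1513$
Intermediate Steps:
$G = -52$ ($G = -3 - 49 = -52$)
$\sqrt{\left(68 + \sqrt{f - 6}\right) + G} = \sqrt{\left(68 + \sqrt{117 - 6}\right) - 52} = \sqrt{\left(68 + \sqrt{111}\right) - 52} = \sqrt{16 + \sqrt{111}}$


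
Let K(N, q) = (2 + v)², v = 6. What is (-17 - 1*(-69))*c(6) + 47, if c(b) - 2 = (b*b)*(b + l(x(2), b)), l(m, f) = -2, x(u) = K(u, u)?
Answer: 7639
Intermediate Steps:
K(N, q) = 64 (K(N, q) = (2 + 6)² = 8² = 64)
x(u) = 64
c(b) = 2 + b²*(-2 + b) (c(b) = 2 + (b*b)*(b - 2) = 2 + b²*(-2 + b))
(-17 - 1*(-69))*c(6) + 47 = (-17 - 1*(-69))*(2 + 6³ - 2*6²) + 47 = (-17 + 69)*(2 + 216 - 2*36) + 47 = 52*(2 + 216 - 72) + 47 = 52*146 + 47 = 7592 + 47 = 7639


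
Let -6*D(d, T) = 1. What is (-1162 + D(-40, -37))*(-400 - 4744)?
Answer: 17934556/3 ≈ 5.9782e+6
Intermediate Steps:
D(d, T) = -⅙ (D(d, T) = -⅙*1 = -⅙)
(-1162 + D(-40, -37))*(-400 - 4744) = (-1162 - ⅙)*(-400 - 4744) = -6973/6*(-5144) = 17934556/3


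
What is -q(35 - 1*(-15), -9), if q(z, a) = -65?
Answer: 65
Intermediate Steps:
-q(35 - 1*(-15), -9) = -1*(-65) = 65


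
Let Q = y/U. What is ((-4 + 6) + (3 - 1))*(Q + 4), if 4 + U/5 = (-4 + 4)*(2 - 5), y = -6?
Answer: 86/5 ≈ 17.200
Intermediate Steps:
U = -20 (U = -20 + 5*((-4 + 4)*(2 - 5)) = -20 + 5*(0*(-3)) = -20 + 5*0 = -20 + 0 = -20)
Q = 3/10 (Q = -6/(-20) = -6*(-1/20) = 3/10 ≈ 0.30000)
((-4 + 6) + (3 - 1))*(Q + 4) = ((-4 + 6) + (3 - 1))*(3/10 + 4) = (2 + 2)*(43/10) = 4*(43/10) = 86/5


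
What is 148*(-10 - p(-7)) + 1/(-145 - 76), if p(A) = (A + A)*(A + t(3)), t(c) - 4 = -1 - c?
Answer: -3532465/221 ≈ -15984.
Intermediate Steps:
t(c) = 3 - c (t(c) = 4 + (-1 - c) = 3 - c)
p(A) = 2*A² (p(A) = (A + A)*(A + (3 - 1*3)) = (2*A)*(A + (3 - 3)) = (2*A)*(A + 0) = (2*A)*A = 2*A²)
148*(-10 - p(-7)) + 1/(-145 - 76) = 148*(-10 - 2*(-7)²) + 1/(-145 - 76) = 148*(-10 - 2*49) + 1/(-221) = 148*(-10 - 1*98) - 1/221 = 148*(-10 - 98) - 1/221 = 148*(-108) - 1/221 = -15984 - 1/221 = -3532465/221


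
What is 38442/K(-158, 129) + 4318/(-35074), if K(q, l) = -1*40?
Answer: -337121857/350740 ≈ -961.17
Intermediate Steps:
K(q, l) = -40
38442/K(-158, 129) + 4318/(-35074) = 38442/(-40) + 4318/(-35074) = 38442*(-1/40) + 4318*(-1/35074) = -19221/20 - 2159/17537 = -337121857/350740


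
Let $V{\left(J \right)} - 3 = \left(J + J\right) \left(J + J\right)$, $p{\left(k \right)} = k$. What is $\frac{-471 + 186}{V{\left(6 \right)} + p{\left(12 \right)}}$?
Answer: $- \frac{95}{53} \approx -1.7925$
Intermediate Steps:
$V{\left(J \right)} = 3 + 4 J^{2}$ ($V{\left(J \right)} = 3 + \left(J + J\right) \left(J + J\right) = 3 + 2 J 2 J = 3 + 4 J^{2}$)
$\frac{-471 + 186}{V{\left(6 \right)} + p{\left(12 \right)}} = \frac{-471 + 186}{\left(3 + 4 \cdot 6^{2}\right) + 12} = - \frac{285}{\left(3 + 4 \cdot 36\right) + 12} = - \frac{285}{\left(3 + 144\right) + 12} = - \frac{285}{147 + 12} = - \frac{285}{159} = \left(-285\right) \frac{1}{159} = - \frac{95}{53}$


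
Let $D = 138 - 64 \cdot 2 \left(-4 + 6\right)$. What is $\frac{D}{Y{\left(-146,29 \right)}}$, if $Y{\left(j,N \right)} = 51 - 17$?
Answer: $- \frac{59}{17} \approx -3.4706$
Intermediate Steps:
$Y{\left(j,N \right)} = 34$ ($Y{\left(j,N \right)} = 51 - 17 = 34$)
$D = -118$ ($D = 138 - 64 \cdot 2 \cdot 2 = 138 - 256 = -118$)
$\frac{D}{Y{\left(-146,29 \right)}} = - \frac{118}{34} = \left(-118\right) \frac{1}{34} = - \frac{59}{17}$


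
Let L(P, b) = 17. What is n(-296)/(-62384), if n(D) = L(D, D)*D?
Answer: 629/7798 ≈ 0.080662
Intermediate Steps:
n(D) = 17*D
n(-296)/(-62384) = (17*(-296))/(-62384) = -5032*(-1/62384) = 629/7798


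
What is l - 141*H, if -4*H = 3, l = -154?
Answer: -193/4 ≈ -48.250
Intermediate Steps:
H = -3/4 (H = -1/4*3 = -3/4 ≈ -0.75000)
l - 141*H = -154 - 141*(-3/4) = -154 + 423/4 = -193/4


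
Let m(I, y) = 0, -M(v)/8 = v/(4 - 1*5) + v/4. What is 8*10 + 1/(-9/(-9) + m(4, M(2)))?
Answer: 81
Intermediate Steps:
M(v) = 6*v (M(v) = -8*(v/(4 - 1*5) + v/4) = -8*(v/(4 - 5) + v*(1/4)) = -8*(v/(-1) + v/4) = -8*(v*(-1) + v/4) = -8*(-v + v/4) = -(-6)*v = 6*v)
8*10 + 1/(-9/(-9) + m(4, M(2))) = 8*10 + 1/(-9/(-9) + 0) = 80 + 1/(-9*(-1/9) + 0) = 80 + 1/(1 + 0) = 80 + 1/1 = 80 + 1 = 81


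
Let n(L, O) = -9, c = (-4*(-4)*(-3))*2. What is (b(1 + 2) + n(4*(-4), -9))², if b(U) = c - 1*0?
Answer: 11025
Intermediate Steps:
c = -96 (c = (16*(-3))*2 = -48*2 = -96)
b(U) = -96 (b(U) = -96 - 1*0 = -96 + 0 = -96)
(b(1 + 2) + n(4*(-4), -9))² = (-96 - 9)² = (-105)² = 11025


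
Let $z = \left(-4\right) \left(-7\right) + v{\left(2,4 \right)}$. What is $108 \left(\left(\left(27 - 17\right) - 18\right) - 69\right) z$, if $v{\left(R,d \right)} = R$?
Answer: $-249480$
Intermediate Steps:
$z = 30$ ($z = \left(-4\right) \left(-7\right) + 2 = 28 + 2 = 30$)
$108 \left(\left(\left(27 - 17\right) - 18\right) - 69\right) z = 108 \left(\left(\left(27 - 17\right) - 18\right) - 69\right) 30 = 108 \left(\left(10 - 18\right) - 69\right) 30 = 108 \left(-8 - 69\right) 30 = 108 \left(-77\right) 30 = \left(-8316\right) 30 = -249480$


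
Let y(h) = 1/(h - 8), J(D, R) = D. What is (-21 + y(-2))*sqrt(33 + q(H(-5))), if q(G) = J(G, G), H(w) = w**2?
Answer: -211*sqrt(58)/10 ≈ -160.69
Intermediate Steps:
q(G) = G
y(h) = 1/(-8 + h)
(-21 + y(-2))*sqrt(33 + q(H(-5))) = (-21 + 1/(-8 - 2))*sqrt(33 + (-5)**2) = (-21 + 1/(-10))*sqrt(33 + 25) = (-21 - 1/10)*sqrt(58) = -211*sqrt(58)/10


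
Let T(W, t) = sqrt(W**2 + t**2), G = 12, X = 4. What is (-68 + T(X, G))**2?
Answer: 4784 - 544*sqrt(10) ≈ 3063.7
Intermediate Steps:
(-68 + T(X, G))**2 = (-68 + sqrt(4**2 + 12**2))**2 = (-68 + sqrt(16 + 144))**2 = (-68 + sqrt(160))**2 = (-68 + 4*sqrt(10))**2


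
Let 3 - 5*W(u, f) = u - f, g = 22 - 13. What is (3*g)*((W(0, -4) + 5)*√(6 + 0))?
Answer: 648*√6/5 ≈ 317.45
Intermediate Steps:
g = 9
W(u, f) = ⅗ - u/5 + f/5 (W(u, f) = ⅗ - (u - f)/5 = ⅗ + (-u/5 + f/5) = ⅗ - u/5 + f/5)
(3*g)*((W(0, -4) + 5)*√(6 + 0)) = (3*9)*(((⅗ - ⅕*0 + (⅕)*(-4)) + 5)*√(6 + 0)) = 27*(((⅗ + 0 - ⅘) + 5)*√6) = 27*((-⅕ + 5)*√6) = 27*(24*√6/5) = 648*√6/5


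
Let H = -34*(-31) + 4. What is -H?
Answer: -1058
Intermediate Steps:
H = 1058 (H = 1054 + 4 = 1058)
-H = -1*1058 = -1058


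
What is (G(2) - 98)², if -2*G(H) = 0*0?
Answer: 9604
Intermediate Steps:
G(H) = 0 (G(H) = -0*0 = -½*0 = 0)
(G(2) - 98)² = (0 - 98)² = (-98)² = 9604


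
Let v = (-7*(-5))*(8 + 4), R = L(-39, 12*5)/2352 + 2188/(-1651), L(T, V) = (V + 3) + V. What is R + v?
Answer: 541993579/1294384 ≈ 418.73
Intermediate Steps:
L(T, V) = 3 + 2*V (L(T, V) = (3 + V) + V = 3 + 2*V)
R = -1647701/1294384 (R = (3 + 2*(12*5))/2352 + 2188/(-1651) = (3 + 2*60)*(1/2352) + 2188*(-1/1651) = (3 + 120)*(1/2352) - 2188/1651 = 123*(1/2352) - 2188/1651 = 41/784 - 2188/1651 = -1647701/1294384 ≈ -1.2730)
v = 420 (v = 35*12 = 420)
R + v = -1647701/1294384 + 420 = 541993579/1294384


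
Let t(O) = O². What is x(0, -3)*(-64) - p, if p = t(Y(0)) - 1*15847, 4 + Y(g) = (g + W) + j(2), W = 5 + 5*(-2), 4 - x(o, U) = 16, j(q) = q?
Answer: 16566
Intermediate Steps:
x(o, U) = -12 (x(o, U) = 4 - 1*16 = 4 - 16 = -12)
W = -5 (W = 5 - 10 = -5)
Y(g) = -7 + g (Y(g) = -4 + ((g - 5) + 2) = -4 + ((-5 + g) + 2) = -4 + (-3 + g) = -7 + g)
p = -15798 (p = (-7 + 0)² - 1*15847 = (-7)² - 15847 = 49 - 15847 = -15798)
x(0, -3)*(-64) - p = -12*(-64) - 1*(-15798) = 768 + 15798 = 16566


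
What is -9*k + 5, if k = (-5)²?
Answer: -220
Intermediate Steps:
k = 25
-9*k + 5 = -9*25 + 5 = -225 + 5 = -220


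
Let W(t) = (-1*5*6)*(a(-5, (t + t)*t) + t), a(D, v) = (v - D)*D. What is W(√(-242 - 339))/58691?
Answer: -173550/58691 - 30*I*√581/58691 ≈ -2.957 - 0.012321*I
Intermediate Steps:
a(D, v) = D*(v - D)
W(t) = 750 - 30*t + 300*t² (W(t) = (-1*5*6)*(-5*((t + t)*t - 1*(-5)) + t) = (-5*6)*(-5*((2*t)*t + 5) + t) = -30*(-5*(2*t² + 5) + t) = -30*(-5*(5 + 2*t²) + t) = -30*((-25 - 10*t²) + t) = -30*(-25 + t - 10*t²) = 750 - 30*t + 300*t²)
W(√(-242 - 339))/58691 = (750 - 30*√(-242 - 339) + 300*(√(-242 - 339))²)/58691 = (750 - 30*I*√581 + 300*(√(-581))²)*(1/58691) = (750 - 30*I*√581 + 300*(I*√581)²)*(1/58691) = (750 - 30*I*√581 + 300*(-581))*(1/58691) = (750 - 30*I*√581 - 174300)*(1/58691) = (-173550 - 30*I*√581)*(1/58691) = -173550/58691 - 30*I*√581/58691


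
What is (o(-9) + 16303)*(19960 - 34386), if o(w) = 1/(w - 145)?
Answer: -18109397793/77 ≈ -2.3519e+8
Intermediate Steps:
o(w) = 1/(-145 + w)
(o(-9) + 16303)*(19960 - 34386) = (1/(-145 - 9) + 16303)*(19960 - 34386) = (1/(-154) + 16303)*(-14426) = (-1/154 + 16303)*(-14426) = (2510661/154)*(-14426) = -18109397793/77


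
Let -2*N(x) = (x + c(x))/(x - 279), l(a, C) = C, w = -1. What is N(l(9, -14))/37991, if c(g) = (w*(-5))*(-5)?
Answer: -39/22262726 ≈ -1.7518e-6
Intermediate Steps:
c(g) = -25 (c(g) = -1*(-5)*(-5) = 5*(-5) = -25)
N(x) = -(-25 + x)/(2*(-279 + x)) (N(x) = -(x - 25)/(2*(x - 279)) = -(-25 + x)/(2*(-279 + x)))
N(l(9, -14))/37991 = ((25 - 1*(-14))/(2*(-279 - 14)))/37991 = ((1/2)*(25 + 14)/(-293))*(1/37991) = ((1/2)*(-1/293)*39)*(1/37991) = -39/586*1/37991 = -39/22262726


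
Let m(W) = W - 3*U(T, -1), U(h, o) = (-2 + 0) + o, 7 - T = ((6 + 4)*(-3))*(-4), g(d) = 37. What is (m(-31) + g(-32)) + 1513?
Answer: 1528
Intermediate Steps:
T = -113 (T = 7 - (6 + 4)*(-3)*(-4) = 7 - 10*(-3)*(-4) = 7 - (-30)*(-4) = 7 - 1*120 = 7 - 120 = -113)
U(h, o) = -2 + o
m(W) = 9 + W (m(W) = W - 3*(-2 - 1) = W - 3*(-3) = W + 9 = 9 + W)
(m(-31) + g(-32)) + 1513 = ((9 - 31) + 37) + 1513 = (-22 + 37) + 1513 = 15 + 1513 = 1528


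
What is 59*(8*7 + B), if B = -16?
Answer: 2360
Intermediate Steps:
59*(8*7 + B) = 59*(8*7 - 16) = 59*(56 - 16) = 59*40 = 2360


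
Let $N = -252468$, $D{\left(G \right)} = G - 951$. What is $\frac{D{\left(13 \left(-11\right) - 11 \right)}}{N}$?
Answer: $\frac{1105}{252468} \approx 0.0043768$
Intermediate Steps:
$D{\left(G \right)} = -951 + G$
$\frac{D{\left(13 \left(-11\right) - 11 \right)}}{N} = \frac{-951 + \left(13 \left(-11\right) - 11\right)}{-252468} = \left(-951 - 154\right) \left(- \frac{1}{252468}\right) = \left(-1105\right) \left(- \frac{1}{252468}\right) = \frac{1105}{252468}$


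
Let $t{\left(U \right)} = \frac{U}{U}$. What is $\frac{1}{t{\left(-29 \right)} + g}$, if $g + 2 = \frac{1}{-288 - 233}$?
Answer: $- \frac{521}{522} \approx -0.99808$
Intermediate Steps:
$t{\left(U \right)} = 1$
$g = - \frac{1043}{521}$ ($g = -2 + \frac{1}{-288 - 233} = -2 + \frac{1}{-521} = -2 - \frac{1}{521} = - \frac{1043}{521} \approx -2.0019$)
$\frac{1}{t{\left(-29 \right)} + g} = \frac{1}{1 - \frac{1043}{521}} = \frac{1}{- \frac{522}{521}} = - \frac{521}{522}$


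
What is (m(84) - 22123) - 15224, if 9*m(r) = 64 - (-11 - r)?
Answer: -111988/3 ≈ -37329.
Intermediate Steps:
m(r) = 25/3 + r/9 (m(r) = (64 - (-11 - r))/9 = (64 + (11 + r))/9 = (75 + r)/9 = 25/3 + r/9)
(m(84) - 22123) - 15224 = ((25/3 + (1/9)*84) - 22123) - 15224 = ((25/3 + 28/3) - 22123) - 15224 = (53/3 - 22123) - 15224 = -66316/3 - 15224 = -111988/3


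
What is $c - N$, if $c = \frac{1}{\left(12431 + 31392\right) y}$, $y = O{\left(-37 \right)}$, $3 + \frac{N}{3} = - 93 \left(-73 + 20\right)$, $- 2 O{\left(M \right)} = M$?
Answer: $- \frac{23961802876}{1621451} \approx -14778.0$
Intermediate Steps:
$O{\left(M \right)} = - \frac{M}{2}$
$N = 14778$ ($N = -9 + 3 \left(- 93 \left(-73 + 20\right)\right) = -9 + 3 \left(\left(-93\right) \left(-53\right)\right) = -9 + 3 \cdot 4929 = -9 + 14787 = 14778$)
$y = \frac{37}{2}$ ($y = \left(- \frac{1}{2}\right) \left(-37\right) = \frac{37}{2} \approx 18.5$)
$c = \frac{2}{1621451}$ ($c = \frac{1}{\left(12431 + 31392\right) \frac{37}{2}} = \frac{1}{43823} \cdot \frac{2}{37} = \frac{2}{1621451} \approx 1.2335 \cdot 10^{-6}$)
$c - N = \frac{2}{1621451} - 14778 = - \frac{23961802876}{1621451}$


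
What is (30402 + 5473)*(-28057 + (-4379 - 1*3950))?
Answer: -1305347750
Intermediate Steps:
(30402 + 5473)*(-28057 + (-4379 - 1*3950)) = 35875*(-28057 + (-4379 - 3950)) = 35875*(-28057 - 8329) = 35875*(-36386) = -1305347750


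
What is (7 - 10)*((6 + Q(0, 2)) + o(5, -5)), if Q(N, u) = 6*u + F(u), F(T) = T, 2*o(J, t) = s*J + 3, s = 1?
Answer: -72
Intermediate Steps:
o(J, t) = 3/2 + J/2 (o(J, t) = (1*J + 3)/2 = (J + 3)/2 = (3 + J)/2 = 3/2 + J/2)
Q(N, u) = 7*u (Q(N, u) = 6*u + u = 7*u)
(7 - 10)*((6 + Q(0, 2)) + o(5, -5)) = (7 - 10)*((6 + 7*2) + (3/2 + (½)*5)) = -3*((6 + 14) + (3/2 + 5/2)) = -3*(20 + 4) = -3*24 = -72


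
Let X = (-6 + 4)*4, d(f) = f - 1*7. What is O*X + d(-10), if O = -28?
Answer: 207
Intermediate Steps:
d(f) = -7 + f (d(f) = f - 7 = -7 + f)
X = -8 (X = -2*4 = -8)
O*X + d(-10) = -28*(-8) + (-7 - 10) = 224 - 17 = 207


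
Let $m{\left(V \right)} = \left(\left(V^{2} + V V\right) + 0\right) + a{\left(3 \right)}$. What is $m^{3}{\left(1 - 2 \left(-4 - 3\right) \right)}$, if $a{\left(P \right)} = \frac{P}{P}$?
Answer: $91733851$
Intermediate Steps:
$a{\left(P \right)} = 1$
$m{\left(V \right)} = 1 + 2 V^{2}$ ($m{\left(V \right)} = \left(\left(V^{2} + V V\right) + 0\right) + 1 = \left(\left(V^{2} + V^{2}\right) + 0\right) + 1 = \left(2 V^{2} + 0\right) + 1 = 2 V^{2} + 1 = 1 + 2 V^{2}$)
$m^{3}{\left(1 - 2 \left(-4 - 3\right) \right)} = \left(1 + 2 \left(1 - 2 \left(-4 - 3\right)\right)^{2}\right)^{3} = \left(1 + 2 \left(1 - -14\right)^{2}\right)^{3} = \left(1 + 2 \left(1 + 14\right)^{2}\right)^{3} = \left(1 + 2 \cdot 15^{2}\right)^{3} = \left(1 + 2 \cdot 225\right)^{3} = \left(1 + 450\right)^{3} = 451^{3} = 91733851$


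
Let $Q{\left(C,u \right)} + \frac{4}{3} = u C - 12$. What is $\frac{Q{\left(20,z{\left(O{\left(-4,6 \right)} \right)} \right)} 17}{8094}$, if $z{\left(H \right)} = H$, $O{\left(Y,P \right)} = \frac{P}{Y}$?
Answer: $- \frac{1105}{12141} \approx -0.091014$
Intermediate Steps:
$Q{\left(C,u \right)} = - \frac{40}{3} + C u$ ($Q{\left(C,u \right)} = - \frac{4}{3} + \left(u C - 12\right) = - \frac{4}{3} + \left(C u - 12\right) = - \frac{4}{3} + \left(-12 + C u\right) = - \frac{40}{3} + C u$)
$\frac{Q{\left(20,z{\left(O{\left(-4,6 \right)} \right)} \right)} 17}{8094} = \frac{\left(- \frac{40}{3} + 20 \frac{6}{-4}\right) 17}{8094} = \left(- \frac{40}{3} + 20 \cdot 6 \left(- \frac{1}{4}\right)\right) 17 \cdot \frac{1}{8094} = \left(- \frac{40}{3} + 20 \left(- \frac{3}{2}\right)\right) 17 \cdot \frac{1}{8094} = \left(- \frac{40}{3} - 30\right) 17 \cdot \frac{1}{8094} = \left(- \frac{130}{3}\right) 17 \cdot \frac{1}{8094} = \left(- \frac{2210}{3}\right) \frac{1}{8094} = - \frac{1105}{12141}$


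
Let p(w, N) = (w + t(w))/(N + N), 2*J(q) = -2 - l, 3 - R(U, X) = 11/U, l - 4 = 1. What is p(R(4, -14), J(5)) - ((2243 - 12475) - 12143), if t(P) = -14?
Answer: 626555/28 ≈ 22377.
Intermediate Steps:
l = 5 (l = 4 + 1 = 5)
R(U, X) = 3 - 11/U
J(q) = -7/2 (J(q) = (-2 - 1*5)/2 = (-2 - 5)/2 = (1/2)*(-7) = -7/2)
p(w, N) = (-14 + w)/(2*N) (p(w, N) = (w - 14)/(N + N) = (-14 + w)/((2*N)) = (-14 + w)*(1/(2*N)) = (-14 + w)/(2*N))
p(R(4, -14), J(5)) - ((2243 - 12475) - 12143) = (-14 + (3 - 11/4))/(2*(-7/2)) - ((2243 - 12475) - 12143) = (1/2)*(-2/7)*(-14 + (3 - 11*1/4)) - (-10232 - 12143) = (1/2)*(-2/7)*(-14 + (3 - 11/4)) - 1*(-22375) = (1/2)*(-2/7)*(-14 + 1/4) + 22375 = (1/2)*(-2/7)*(-55/4) + 22375 = 55/28 + 22375 = 626555/28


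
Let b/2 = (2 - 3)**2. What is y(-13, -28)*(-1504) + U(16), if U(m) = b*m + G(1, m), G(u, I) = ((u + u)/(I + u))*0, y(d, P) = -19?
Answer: 28608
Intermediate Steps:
b = 2 (b = 2*(2 - 3)**2 = 2*(-1)**2 = 2*1 = 2)
G(u, I) = 0 (G(u, I) = ((2*u)/(I + u))*0 = (2*u/(I + u))*0 = 0)
U(m) = 2*m (U(m) = 2*m + 0 = 2*m)
y(-13, -28)*(-1504) + U(16) = -19*(-1504) + 2*16 = 28576 + 32 = 28608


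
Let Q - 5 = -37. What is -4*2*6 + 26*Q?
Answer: -880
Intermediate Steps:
Q = -32 (Q = 5 - 37 = -32)
-4*2*6 + 26*Q = -4*2*6 + 26*(-32) = -8*6 - 832 = -48 - 832 = -880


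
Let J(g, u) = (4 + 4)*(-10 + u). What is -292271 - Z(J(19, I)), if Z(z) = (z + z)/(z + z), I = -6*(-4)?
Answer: -292272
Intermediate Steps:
I = 24
J(g, u) = -80 + 8*u (J(g, u) = 8*(-10 + u) = -80 + 8*u)
Z(z) = 1 (Z(z) = (2*z)/((2*z)) = (2*z)*(1/(2*z)) = 1)
-292271 - Z(J(19, I)) = -292271 - 1*1 = -292271 - 1 = -292272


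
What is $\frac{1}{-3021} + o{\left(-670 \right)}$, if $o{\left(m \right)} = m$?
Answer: $- \frac{2024071}{3021} \approx -670.0$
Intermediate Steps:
$\frac{1}{-3021} + o{\left(-670 \right)} = \frac{1}{-3021} - 670 = - \frac{1}{3021} - 670 = - \frac{2024071}{3021}$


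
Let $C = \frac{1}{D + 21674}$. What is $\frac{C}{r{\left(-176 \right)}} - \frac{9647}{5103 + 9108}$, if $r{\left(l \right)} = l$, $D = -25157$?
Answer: $- \frac{657074885}{967939632} \approx -0.67884$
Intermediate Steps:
$C = - \frac{1}{3483}$ ($C = \frac{1}{-25157 + 21674} = \frac{1}{-3483} = - \frac{1}{3483} \approx -0.00028711$)
$\frac{C}{r{\left(-176 \right)}} - \frac{9647}{5103 + 9108} = - \frac{1}{3483 \left(-176\right)} - \frac{9647}{5103 + 9108} = \left(- \frac{1}{3483}\right) \left(- \frac{1}{176}\right) - \frac{9647}{14211} = \frac{1}{613008} - \frac{9647}{14211} = - \frac{657074885}{967939632}$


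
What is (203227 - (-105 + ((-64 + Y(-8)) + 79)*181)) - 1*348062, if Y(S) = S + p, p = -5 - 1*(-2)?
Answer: -145454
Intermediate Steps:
p = -3 (p = -5 + 2 = -3)
Y(S) = -3 + S (Y(S) = S - 3 = -3 + S)
(203227 - (-105 + ((-64 + Y(-8)) + 79)*181)) - 1*348062 = (203227 - (-105 + ((-64 + (-3 - 8)) + 79)*181)) - 1*348062 = (203227 - (-105 + ((-64 - 11) + 79)*181)) - 348062 = (203227 - (-105 + (-75 + 79)*181)) - 348062 = (203227 - (-105 + 4*181)) - 348062 = (203227 - (-105 + 724)) - 348062 = (203227 - 1*619) - 348062 = (203227 - 619) - 348062 = 202608 - 348062 = -145454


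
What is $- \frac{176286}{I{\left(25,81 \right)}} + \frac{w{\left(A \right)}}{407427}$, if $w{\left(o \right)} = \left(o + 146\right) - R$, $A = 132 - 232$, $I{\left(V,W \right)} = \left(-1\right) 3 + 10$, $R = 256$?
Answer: $- \frac{23941225864}{950663} \approx -25184.0$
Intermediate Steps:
$I{\left(V,W \right)} = 7$ ($I{\left(V,W \right)} = -3 + 10 = 7$)
$A = -100$ ($A = 132 - 232 = -100$)
$w{\left(o \right)} = -110 + o$ ($w{\left(o \right)} = \left(o + 146\right) - 256 = \left(146 + o\right) - 256 = -110 + o$)
$- \frac{176286}{I{\left(25,81 \right)}} + \frac{w{\left(A \right)}}{407427} = - \frac{176286}{7} + \frac{-110 - 100}{407427} = \left(-176286\right) \frac{1}{7} - \frac{70}{135809} = - \frac{176286}{7} - \frac{70}{135809} = - \frac{23941225864}{950663}$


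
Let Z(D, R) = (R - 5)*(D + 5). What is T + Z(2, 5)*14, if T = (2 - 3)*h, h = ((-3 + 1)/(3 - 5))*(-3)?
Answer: 3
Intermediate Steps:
h = -3 (h = -2/(-2)*(-3) = -2*(-½)*(-3) = 1*(-3) = -3)
T = 3 (T = (2 - 3)*(-3) = -1*(-3) = 3)
Z(D, R) = (-5 + R)*(5 + D)
T + Z(2, 5)*14 = 3 + (-25 - 5*2 + 5*5 + 2*5)*14 = 3 + (-25 - 10 + 25 + 10)*14 = 3 + 0*14 = 3 + 0 = 3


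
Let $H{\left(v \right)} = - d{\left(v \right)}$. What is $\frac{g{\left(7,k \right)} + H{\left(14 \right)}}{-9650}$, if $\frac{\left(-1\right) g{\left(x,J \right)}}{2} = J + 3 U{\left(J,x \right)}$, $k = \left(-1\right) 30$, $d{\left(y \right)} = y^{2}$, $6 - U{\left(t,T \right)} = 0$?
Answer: $\frac{86}{4825} \approx 0.017824$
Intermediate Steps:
$U{\left(t,T \right)} = 6$ ($U{\left(t,T \right)} = 6 - 0 = 6 + 0 = 6$)
$k = -30$
$H{\left(v \right)} = - v^{2}$
$g{\left(x,J \right)} = -36 - 2 J$ ($g{\left(x,J \right)} = - 2 \left(J + 3 \cdot 6\right) = - 2 \left(J + 18\right) = - 2 \left(18 + J\right) = -36 - 2 J$)
$\frac{g{\left(7,k \right)} + H{\left(14 \right)}}{-9650} = \frac{\left(-36 - -60\right) - 14^{2}}{-9650} = \left(\left(-36 + 60\right) - 196\right) \left(- \frac{1}{9650}\right) = \left(24 - 196\right) \left(- \frac{1}{9650}\right) = \left(-172\right) \left(- \frac{1}{9650}\right) = \frac{86}{4825}$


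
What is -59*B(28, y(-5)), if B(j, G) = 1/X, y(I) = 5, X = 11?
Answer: -59/11 ≈ -5.3636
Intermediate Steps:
B(j, G) = 1/11
-59*B(28, y(-5)) = -59*1/11 = -59/11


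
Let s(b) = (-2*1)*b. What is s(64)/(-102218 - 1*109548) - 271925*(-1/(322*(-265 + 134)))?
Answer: -28789535127/4466356706 ≈ -6.4459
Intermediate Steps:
s(b) = -2*b
s(64)/(-102218 - 1*109548) - 271925*(-1/(322*(-265 + 134))) = (-2*64)/(-102218 - 1*109548) - 271925*(-1/(322*(-265 + 134))) = -128/(-102218 - 109548) - 271925/((-131*(-322))) = -128/(-211766) - 271925/42182 = -128*(-1/211766) - 271925*1/42182 = 64/105883 - 271925/42182 = -28789535127/4466356706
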